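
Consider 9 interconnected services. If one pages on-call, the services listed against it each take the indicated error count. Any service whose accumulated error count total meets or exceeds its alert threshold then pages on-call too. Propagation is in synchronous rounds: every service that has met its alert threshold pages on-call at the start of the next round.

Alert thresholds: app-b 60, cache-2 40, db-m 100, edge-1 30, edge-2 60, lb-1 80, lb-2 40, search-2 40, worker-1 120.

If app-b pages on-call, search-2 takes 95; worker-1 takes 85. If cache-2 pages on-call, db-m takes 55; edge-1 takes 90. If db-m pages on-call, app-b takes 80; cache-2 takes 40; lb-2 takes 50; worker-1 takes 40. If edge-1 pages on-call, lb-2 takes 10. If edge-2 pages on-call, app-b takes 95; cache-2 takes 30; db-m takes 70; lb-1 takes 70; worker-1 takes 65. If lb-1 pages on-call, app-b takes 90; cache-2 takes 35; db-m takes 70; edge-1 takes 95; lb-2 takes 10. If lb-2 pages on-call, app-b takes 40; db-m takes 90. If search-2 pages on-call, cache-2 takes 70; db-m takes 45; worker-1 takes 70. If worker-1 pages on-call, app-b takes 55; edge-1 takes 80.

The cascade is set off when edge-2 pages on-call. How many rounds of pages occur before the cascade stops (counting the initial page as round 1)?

Round 1 — edge-2 pages on-call (initial).
  app-b: +95 → 95 ≥ 60
  cache-2: +30 → 30 < 40
  db-m: +70 → 70 < 100
  lb-1: +70 → 70 < 80
  worker-1: +65 → 65 < 120
Round 2 — app-b pages on-call.
  search-2: +95 → 95 ≥ 40
  worker-1: +85 → 150 ≥ 120
Round 3 — search-2, worker-1 page on-call.
  cache-2: +70 → 100 ≥ 40
  db-m: +45 → 115 ≥ 100
  edge-1: +80 → 80 ≥ 30
Round 4 — cache-2, db-m, edge-1 page on-call.
  lb-2: +50+10 → 60 ≥ 40
Round 5 — lb-2 pages on-call.
No further pages.

5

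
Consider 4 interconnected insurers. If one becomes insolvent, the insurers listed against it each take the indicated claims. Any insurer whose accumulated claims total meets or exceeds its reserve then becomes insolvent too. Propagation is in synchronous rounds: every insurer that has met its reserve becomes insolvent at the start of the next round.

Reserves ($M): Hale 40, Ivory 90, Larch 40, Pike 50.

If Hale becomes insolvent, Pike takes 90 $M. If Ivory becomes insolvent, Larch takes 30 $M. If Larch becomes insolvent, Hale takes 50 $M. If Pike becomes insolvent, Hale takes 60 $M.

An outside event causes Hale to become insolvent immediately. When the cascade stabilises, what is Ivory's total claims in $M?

Round 1 — Hale becomes insolvent (initial).
  Pike: +90 → 90 ≥ 50
Round 2 — Pike becomes insolvent.
No further insolvencies.

0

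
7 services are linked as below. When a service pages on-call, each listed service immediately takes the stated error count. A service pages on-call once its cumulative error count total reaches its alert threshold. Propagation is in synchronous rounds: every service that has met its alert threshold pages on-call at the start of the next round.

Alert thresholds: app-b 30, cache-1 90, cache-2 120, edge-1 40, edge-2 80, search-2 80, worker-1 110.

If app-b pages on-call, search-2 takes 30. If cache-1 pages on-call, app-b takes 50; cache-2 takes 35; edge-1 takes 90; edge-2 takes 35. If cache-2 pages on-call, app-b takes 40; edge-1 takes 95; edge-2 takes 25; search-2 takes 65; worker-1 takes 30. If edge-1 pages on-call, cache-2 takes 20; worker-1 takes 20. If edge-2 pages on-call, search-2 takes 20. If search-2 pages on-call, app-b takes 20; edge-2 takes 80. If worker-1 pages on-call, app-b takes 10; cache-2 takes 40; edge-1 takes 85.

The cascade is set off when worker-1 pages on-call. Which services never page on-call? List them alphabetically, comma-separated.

Round 1 — worker-1 pages on-call (initial).
  app-b: +10 → 10 < 30
  cache-2: +40 → 40 < 120
  edge-1: +85 → 85 ≥ 40
Round 2 — edge-1 pages on-call.
  cache-2: +20 → 60 < 120
No further pages.

app-b, cache-1, cache-2, edge-2, search-2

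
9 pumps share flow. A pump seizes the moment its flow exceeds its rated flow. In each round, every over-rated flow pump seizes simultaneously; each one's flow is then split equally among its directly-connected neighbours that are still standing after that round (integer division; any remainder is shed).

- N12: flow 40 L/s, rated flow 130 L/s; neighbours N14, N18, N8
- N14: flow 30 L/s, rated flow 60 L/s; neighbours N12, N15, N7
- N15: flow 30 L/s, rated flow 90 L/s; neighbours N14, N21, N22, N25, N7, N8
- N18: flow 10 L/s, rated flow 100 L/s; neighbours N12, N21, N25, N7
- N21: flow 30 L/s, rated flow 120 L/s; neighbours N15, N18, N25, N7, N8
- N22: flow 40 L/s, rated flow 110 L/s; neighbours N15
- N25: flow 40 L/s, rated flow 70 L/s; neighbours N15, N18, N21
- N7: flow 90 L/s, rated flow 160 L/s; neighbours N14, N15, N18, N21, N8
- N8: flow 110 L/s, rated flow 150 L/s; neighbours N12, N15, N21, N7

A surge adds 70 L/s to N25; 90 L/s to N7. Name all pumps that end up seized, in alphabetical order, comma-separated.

Round 1 — N25 at 110 > 70; N7 at 180 > 160. N25, N7 seize.
  N25 sheds 110 L/s to N15, N18, N21: 36 each (2 lost).
    N15: 30+36 = 66 ≤ 90
    N18: 10+36 = 46 ≤ 100
    N21: 30+36 = 66 ≤ 120
  N7 sheds 180 L/s to N14, N15, N18, N21, N8: 36 each.
    N14: 30+36 = 66 > 60
    N15: 66+36 = 102 > 90
    N18: 46+36 = 82 ≤ 100
    N21: 66+36 = 102 ≤ 120
    N8: 110+36 = 146 ≤ 150
Round 2 — N14, N15 seize.
  N14 sheds 66 L/s to N12: 66 each.
    N12: 40+66 = 106 ≤ 130
  N15 sheds 102 L/s to N21, N22, N8: 34 each.
    N21: 102+34 = 136 > 120
    N22: 40+34 = 74 ≤ 110
    N8: 146+34 = 180 > 150
Round 3 — N21, N8 seize.
  N21 sheds 136 L/s to N18: 136 each.
    N18: 82+136 = 218 > 100
  N8 sheds 180 L/s to N12: 180 each.
    N12: 106+180 = 286 > 130
Round 4 — N12, N18 seize.
  N12 sheds 286 L/s: no online neighbours, lost.
  N18 sheds 218 L/s: no online neighbours, lost.
No further seizures.

N12, N14, N15, N18, N21, N25, N7, N8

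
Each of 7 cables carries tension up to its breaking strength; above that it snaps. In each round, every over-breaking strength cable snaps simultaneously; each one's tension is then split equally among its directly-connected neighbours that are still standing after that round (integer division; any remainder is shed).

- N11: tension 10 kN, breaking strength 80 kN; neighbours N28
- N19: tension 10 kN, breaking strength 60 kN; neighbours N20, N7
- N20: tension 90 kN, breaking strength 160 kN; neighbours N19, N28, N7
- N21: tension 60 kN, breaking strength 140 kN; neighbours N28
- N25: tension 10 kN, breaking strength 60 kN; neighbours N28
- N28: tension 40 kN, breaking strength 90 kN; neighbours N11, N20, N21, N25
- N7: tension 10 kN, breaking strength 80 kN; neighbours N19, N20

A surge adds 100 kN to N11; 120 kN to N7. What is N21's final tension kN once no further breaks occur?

Round 1 — N11 at 110 > 80; N7 at 130 > 80. N11, N7 snap.
  N11 sheds 110 kN to N28: 110 each.
    N28: 40+110 = 150 > 90
  N7 sheds 130 kN to N19, N20: 65 each.
    N19: 10+65 = 75 > 60
    N20: 90+65 = 155 ≤ 160
Round 2 — N19, N28 snap.
  N19 sheds 75 kN to N20: 75 each.
    N20: 155+75 = 230 > 160
  N28 sheds 150 kN to N20, N21, N25: 50 each.
    N20: 230+50 = 280 > 160
    N21: 60+50 = 110 ≤ 140
    N25: 10+50 = 60 ≤ 60
Round 3 — N20 snaps.
  N20 sheds 280 kN: no online neighbours, lost.
No further breaks.

110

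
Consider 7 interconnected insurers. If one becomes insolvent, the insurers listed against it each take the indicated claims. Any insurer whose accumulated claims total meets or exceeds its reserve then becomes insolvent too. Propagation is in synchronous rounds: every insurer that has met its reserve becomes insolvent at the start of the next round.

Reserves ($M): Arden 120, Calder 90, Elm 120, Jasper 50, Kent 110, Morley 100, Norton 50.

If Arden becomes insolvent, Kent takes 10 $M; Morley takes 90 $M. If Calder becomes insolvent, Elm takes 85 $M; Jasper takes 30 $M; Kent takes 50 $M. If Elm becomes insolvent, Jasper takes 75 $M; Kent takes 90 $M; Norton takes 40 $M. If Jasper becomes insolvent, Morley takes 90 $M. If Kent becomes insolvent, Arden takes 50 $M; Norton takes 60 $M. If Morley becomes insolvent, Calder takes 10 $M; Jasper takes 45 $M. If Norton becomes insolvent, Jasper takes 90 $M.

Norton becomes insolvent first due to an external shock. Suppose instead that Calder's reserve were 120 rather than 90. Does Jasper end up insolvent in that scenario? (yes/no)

With Calder's reserve at 120:
Round 1 — Norton becomes insolvent (initial).
  Jasper: +90 → 90 ≥ 50
Round 2 — Jasper becomes insolvent.
  Morley: +90 → 90 < 100
No further insolvencies.

yes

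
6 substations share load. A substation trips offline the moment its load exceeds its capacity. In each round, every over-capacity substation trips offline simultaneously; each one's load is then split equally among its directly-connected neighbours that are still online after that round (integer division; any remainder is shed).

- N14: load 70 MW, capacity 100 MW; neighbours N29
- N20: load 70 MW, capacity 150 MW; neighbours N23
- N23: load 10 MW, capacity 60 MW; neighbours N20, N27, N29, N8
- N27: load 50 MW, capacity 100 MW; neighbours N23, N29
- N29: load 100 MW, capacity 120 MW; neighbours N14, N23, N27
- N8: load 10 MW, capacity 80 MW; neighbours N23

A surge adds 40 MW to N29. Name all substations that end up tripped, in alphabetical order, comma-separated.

Round 1 — N29 at 140 > 120. N29 trips offline.
  N29 sheds 140 MW to N14, N23, N27: 46 each (2 lost).
    N14: 70+46 = 116 > 100
    N23: 10+46 = 56 ≤ 60
    N27: 50+46 = 96 ≤ 100
Round 2 — N14 trips offline.
  N14 sheds 116 MW: no online neighbours, lost.
No further trips.

N14, N29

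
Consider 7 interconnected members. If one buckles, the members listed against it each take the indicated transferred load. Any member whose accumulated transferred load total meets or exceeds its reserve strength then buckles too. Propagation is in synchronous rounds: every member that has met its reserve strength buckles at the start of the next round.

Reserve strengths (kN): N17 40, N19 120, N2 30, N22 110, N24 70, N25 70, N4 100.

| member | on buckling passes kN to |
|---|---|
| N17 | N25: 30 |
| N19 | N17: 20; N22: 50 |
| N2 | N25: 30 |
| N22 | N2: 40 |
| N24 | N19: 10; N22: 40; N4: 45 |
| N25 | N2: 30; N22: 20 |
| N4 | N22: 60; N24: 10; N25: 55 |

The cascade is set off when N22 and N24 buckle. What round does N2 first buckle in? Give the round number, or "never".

Round 1 — N22, N24 buckle (initial).
  N19: +10 → 10 < 120
  N2: +40 → 40 ≥ 30
  N4: +45 → 45 < 100
Round 2 — N2 buckles.
  N25: +30 → 30 < 70
No further bucklings.

2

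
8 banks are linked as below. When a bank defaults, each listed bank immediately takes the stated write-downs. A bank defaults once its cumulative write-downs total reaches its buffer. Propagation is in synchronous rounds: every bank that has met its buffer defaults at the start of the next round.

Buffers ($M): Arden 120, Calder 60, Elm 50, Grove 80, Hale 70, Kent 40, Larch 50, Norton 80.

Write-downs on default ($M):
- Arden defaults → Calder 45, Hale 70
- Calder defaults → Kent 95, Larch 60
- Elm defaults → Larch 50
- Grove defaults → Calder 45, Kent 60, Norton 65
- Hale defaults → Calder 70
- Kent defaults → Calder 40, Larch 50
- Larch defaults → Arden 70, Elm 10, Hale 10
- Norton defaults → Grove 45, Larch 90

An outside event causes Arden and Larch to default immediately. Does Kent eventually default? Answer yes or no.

Round 1 — Arden, Larch default (initial).
  Calder: +45 → 45 < 60
  Elm: +10 → 10 < 50
  Hale: +70+10 → 80 ≥ 70
Round 2 — Hale defaults.
  Calder: +70 → 115 ≥ 60
Round 3 — Calder defaults.
  Kent: +95 → 95 ≥ 40
Round 4 — Kent defaults.
No further defaults.

yes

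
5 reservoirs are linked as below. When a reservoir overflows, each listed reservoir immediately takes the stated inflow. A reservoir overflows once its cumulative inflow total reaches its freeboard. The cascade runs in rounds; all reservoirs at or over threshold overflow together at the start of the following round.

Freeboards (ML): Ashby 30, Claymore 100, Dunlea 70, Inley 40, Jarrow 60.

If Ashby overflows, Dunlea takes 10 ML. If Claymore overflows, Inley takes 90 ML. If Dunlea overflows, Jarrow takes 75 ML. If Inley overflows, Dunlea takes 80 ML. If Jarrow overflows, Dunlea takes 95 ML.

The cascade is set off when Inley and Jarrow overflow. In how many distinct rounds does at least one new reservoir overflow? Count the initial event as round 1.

Round 1 — Inley, Jarrow overflow (initial).
  Dunlea: +80+95 → 175 ≥ 70
Round 2 — Dunlea overflows.
No further overflows.

2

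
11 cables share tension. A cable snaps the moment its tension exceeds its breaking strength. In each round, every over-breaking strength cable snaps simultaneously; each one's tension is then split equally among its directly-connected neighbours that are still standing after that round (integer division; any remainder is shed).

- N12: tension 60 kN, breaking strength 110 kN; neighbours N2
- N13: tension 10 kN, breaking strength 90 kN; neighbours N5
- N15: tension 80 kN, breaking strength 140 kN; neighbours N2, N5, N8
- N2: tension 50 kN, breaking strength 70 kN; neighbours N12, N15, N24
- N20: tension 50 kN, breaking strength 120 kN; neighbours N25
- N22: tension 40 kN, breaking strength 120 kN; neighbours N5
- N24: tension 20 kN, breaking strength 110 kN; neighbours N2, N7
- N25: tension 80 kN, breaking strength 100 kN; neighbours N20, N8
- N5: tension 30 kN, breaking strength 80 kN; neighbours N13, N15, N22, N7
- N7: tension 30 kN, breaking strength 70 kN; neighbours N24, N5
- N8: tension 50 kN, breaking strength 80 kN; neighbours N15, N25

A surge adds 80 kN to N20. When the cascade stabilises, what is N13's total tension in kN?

Round 1 — N20 at 130 > 120. N20 snaps.
  N20 sheds 130 kN to N25: 130 each.
    N25: 80+130 = 210 > 100
Round 2 — N25 snaps.
  N25 sheds 210 kN to N8: 210 each.
    N8: 50+210 = 260 > 80
Round 3 — N8 snaps.
  N8 sheds 260 kN to N15: 260 each.
    N15: 80+260 = 340 > 140
Round 4 — N15 snaps.
  N15 sheds 340 kN to N2, N5: 170 each.
    N2: 50+170 = 220 > 70
    N5: 30+170 = 200 > 80
Round 5 — N2, N5 snap.
  N2 sheds 220 kN to N12, N24: 110 each.
    N12: 60+110 = 170 > 110
    N24: 20+110 = 130 > 110
  N5 sheds 200 kN to N13, N22, N7: 66 each (2 lost).
    N13: 10+66 = 76 ≤ 90
    N22: 40+66 = 106 ≤ 120
    N7: 30+66 = 96 > 70
Round 6 — N12, N24, N7 snap.
  N12 sheds 170 kN: no online neighbours, lost.
  N24 sheds 130 kN: no online neighbours, lost.
  N7 sheds 96 kN: no online neighbours, lost.
No further breaks.

76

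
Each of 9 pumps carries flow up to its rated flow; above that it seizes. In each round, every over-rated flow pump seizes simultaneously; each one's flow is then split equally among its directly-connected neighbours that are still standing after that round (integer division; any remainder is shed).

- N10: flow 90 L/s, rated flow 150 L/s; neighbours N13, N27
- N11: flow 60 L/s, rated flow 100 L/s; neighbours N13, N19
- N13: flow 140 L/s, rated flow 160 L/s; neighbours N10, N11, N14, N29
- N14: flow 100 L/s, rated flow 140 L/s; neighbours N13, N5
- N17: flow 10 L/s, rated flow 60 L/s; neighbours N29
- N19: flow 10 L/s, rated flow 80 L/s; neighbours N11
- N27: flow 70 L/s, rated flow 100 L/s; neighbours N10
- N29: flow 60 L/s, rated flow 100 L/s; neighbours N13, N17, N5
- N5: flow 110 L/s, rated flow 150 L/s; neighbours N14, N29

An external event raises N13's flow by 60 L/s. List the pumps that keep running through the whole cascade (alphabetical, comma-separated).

N10, N27

Round 1 — N13 at 200 > 160. N13 seizes.
  N13 sheds 200 L/s to N10, N11, N14, N29: 50 each.
    N10: 90+50 = 140 ≤ 150
    N11: 60+50 = 110 > 100
    N14: 100+50 = 150 > 140
    N29: 60+50 = 110 > 100
Round 2 — N11, N14, N29 seize.
  N11 sheds 110 L/s to N19: 110 each.
    N19: 10+110 = 120 > 80
  N14 sheds 150 L/s to N5: 150 each.
    N5: 110+150 = 260 > 150
  N29 sheds 110 L/s to N17, N5: 55 each.
    N17: 10+55 = 65 > 60
    N5: 260+55 = 315 > 150
Round 3 — N17, N19, N5 seize.
  N17 sheds 65 L/s: no online neighbours, lost.
  N19 sheds 120 L/s: no online neighbours, lost.
  N5 sheds 315 L/s: no online neighbours, lost.
No further seizures.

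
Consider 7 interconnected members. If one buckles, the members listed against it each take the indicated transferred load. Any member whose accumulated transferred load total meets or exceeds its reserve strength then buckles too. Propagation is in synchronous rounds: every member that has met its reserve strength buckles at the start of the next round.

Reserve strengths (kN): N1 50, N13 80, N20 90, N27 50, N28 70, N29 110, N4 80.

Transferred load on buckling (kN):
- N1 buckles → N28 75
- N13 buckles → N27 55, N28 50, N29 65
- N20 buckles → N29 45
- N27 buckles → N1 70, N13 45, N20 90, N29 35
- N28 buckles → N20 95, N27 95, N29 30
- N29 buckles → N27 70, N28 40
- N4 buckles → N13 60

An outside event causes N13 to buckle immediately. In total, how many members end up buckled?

Round 1 — N13 buckles (initial).
  N27: +55 → 55 ≥ 50
  N28: +50 → 50 < 70
  N29: +65 → 65 < 110
Round 2 — N27 buckles.
  N1: +70 → 70 ≥ 50
  N20: +90 → 90 ≥ 90
  N29: +35 → 100 < 110
Round 3 — N1, N20 buckle.
  N28: +75 → 125 ≥ 70
  N29: +45 → 145 ≥ 110
Round 4 — N28, N29 buckle.
No further bucklings.

6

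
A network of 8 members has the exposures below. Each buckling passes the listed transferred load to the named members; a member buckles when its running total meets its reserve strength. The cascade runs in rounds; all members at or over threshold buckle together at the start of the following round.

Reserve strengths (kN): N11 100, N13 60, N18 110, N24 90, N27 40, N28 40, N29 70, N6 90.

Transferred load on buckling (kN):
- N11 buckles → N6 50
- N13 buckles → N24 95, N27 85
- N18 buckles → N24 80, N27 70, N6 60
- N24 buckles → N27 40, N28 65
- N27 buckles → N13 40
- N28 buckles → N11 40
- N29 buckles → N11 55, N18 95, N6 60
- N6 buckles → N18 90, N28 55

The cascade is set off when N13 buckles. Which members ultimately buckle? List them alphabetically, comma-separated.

Round 1 — N13 buckles (initial).
  N24: +95 → 95 ≥ 90
  N27: +85 → 85 ≥ 40
Round 2 — N24, N27 buckle.
  N28: +65 → 65 ≥ 40
Round 3 — N28 buckles.
  N11: +40 → 40 < 100
No further bucklings.

N13, N24, N27, N28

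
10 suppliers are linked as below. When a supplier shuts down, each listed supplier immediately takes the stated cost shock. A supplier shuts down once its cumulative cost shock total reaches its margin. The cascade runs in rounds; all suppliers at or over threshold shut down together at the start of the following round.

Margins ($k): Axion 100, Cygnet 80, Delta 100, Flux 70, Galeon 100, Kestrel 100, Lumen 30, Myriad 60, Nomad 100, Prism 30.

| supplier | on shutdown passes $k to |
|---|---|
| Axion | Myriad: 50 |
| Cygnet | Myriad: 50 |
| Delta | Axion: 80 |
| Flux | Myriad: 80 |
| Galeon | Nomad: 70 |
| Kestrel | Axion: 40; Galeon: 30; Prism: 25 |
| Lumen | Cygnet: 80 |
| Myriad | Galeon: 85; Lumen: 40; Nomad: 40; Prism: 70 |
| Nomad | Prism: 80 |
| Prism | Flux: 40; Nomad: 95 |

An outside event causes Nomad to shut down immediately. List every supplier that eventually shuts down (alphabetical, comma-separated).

Round 1 — Nomad shuts down (initial).
  Prism: +80 → 80 ≥ 30
Round 2 — Prism shuts down.
  Flux: +40 → 40 < 70
No further shutdowns.

Nomad, Prism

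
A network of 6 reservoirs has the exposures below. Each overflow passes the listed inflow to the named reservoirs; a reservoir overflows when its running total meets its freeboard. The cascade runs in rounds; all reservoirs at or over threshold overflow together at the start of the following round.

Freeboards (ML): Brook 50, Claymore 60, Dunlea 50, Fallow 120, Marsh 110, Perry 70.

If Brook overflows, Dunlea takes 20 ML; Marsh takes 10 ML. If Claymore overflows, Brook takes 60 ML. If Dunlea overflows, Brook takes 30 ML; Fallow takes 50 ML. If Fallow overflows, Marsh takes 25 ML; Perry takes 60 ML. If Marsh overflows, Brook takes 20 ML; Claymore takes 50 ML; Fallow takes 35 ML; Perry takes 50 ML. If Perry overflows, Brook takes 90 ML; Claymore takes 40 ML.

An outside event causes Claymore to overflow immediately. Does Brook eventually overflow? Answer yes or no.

Round 1 — Claymore overflows (initial).
  Brook: +60 → 60 ≥ 50
Round 2 — Brook overflows.
  Dunlea: +20 → 20 < 50
  Marsh: +10 → 10 < 110
No further overflows.

yes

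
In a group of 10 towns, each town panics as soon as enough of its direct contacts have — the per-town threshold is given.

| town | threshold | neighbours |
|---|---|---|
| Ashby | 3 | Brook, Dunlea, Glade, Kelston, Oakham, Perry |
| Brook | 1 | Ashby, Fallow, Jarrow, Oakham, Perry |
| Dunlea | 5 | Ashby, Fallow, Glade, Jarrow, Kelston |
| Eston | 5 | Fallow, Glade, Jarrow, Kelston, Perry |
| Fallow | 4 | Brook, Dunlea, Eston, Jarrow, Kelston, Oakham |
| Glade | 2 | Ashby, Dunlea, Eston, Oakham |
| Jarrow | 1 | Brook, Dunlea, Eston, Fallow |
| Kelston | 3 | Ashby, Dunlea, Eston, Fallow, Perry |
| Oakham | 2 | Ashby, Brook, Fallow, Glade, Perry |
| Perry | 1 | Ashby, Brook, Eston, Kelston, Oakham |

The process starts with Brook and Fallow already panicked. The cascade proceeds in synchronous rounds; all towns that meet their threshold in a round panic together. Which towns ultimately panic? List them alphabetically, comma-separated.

Ashby, Brook, Dunlea, Eston, Fallow, Glade, Jarrow, Kelston, Oakham, Perry

Round 1 — Brook, Fallow panic (initial).
Round 2 — checking thresholds:
  Ashby: 1 of 6 neighbours < 3, not yet.
  Dunlea: 1 of 5 neighbours < 5, not yet.
  Eston: 1 of 5 neighbours < 5, not yet.
  Jarrow: 2 of 4 neighbours ≥ 1, panics.
  Kelston: 1 of 5 neighbours < 3, not yet.
  Oakham: 2 of 5 neighbours ≥ 2, panics.
  Perry: 1 of 5 neighbours ≥ 1, panics.
Round 3 — checking thresholds:
  Ashby: 3 of 6 neighbours ≥ 3, panics.
  Dunlea: 2 of 5 neighbours < 5, not yet.
  Eston: 3 of 5 neighbours < 5, not yet.
  Glade: 1 of 4 neighbours < 2, not yet.
  Kelston: 2 of 5 neighbours < 3, not yet.
Round 4 — checking thresholds:
  Dunlea: 3 of 5 neighbours < 5, not yet.
  Eston: 3 of 5 neighbours < 5, not yet.
  Glade: 2 of 4 neighbours ≥ 2, panics.
  Kelston: 3 of 5 neighbours ≥ 3, panics.
Round 5 — checking thresholds:
  Dunlea: 5 of 5 neighbours ≥ 5, panics.
  Eston: 5 of 5 neighbours ≥ 5, panics.
Round 6 — no new panics; cascade stops.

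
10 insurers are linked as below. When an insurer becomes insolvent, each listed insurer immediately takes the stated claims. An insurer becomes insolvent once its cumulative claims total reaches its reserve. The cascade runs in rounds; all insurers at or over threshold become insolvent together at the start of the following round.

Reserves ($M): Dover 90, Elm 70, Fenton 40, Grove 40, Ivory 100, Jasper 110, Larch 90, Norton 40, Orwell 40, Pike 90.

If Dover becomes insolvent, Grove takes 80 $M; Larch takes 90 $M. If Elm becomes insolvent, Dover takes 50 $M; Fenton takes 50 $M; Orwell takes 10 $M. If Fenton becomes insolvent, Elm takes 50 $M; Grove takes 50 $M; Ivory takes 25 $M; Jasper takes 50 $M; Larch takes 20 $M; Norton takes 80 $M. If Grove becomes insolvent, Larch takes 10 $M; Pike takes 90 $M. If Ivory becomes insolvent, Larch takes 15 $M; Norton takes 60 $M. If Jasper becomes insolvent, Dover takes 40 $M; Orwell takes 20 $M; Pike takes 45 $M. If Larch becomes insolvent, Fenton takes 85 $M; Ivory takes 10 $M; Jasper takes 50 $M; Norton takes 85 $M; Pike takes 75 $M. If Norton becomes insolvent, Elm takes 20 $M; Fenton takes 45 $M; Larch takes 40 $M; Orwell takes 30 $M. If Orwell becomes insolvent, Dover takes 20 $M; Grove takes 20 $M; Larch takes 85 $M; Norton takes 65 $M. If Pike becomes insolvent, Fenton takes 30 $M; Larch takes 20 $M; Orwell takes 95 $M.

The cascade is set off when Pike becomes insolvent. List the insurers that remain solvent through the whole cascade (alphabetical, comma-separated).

Round 1 — Pike becomes insolvent (initial).
  Fenton: +30 → 30 < 40
  Larch: +20 → 20 < 90
  Orwell: +95 → 95 ≥ 40
Round 2 — Orwell becomes insolvent.
  Dover: +20 → 20 < 90
  Grove: +20 → 20 < 40
  Larch: +85 → 105 ≥ 90
  Norton: +65 → 65 ≥ 40
Round 3 — Larch, Norton become insolvent.
  Elm: +20 → 20 < 70
  Fenton: +85+45 → 160 ≥ 40
  Ivory: +10 → 10 < 100
  Jasper: +50 → 50 < 110
Round 4 — Fenton becomes insolvent.
  Elm: +50 → 70 ≥ 70
  Grove: +50 → 70 ≥ 40
  Ivory: +25 → 35 < 100
  Jasper: +50 → 100 < 110
Round 5 — Elm, Grove become insolvent.
  Dover: +50 → 70 < 90
No further insolvencies.

Dover, Ivory, Jasper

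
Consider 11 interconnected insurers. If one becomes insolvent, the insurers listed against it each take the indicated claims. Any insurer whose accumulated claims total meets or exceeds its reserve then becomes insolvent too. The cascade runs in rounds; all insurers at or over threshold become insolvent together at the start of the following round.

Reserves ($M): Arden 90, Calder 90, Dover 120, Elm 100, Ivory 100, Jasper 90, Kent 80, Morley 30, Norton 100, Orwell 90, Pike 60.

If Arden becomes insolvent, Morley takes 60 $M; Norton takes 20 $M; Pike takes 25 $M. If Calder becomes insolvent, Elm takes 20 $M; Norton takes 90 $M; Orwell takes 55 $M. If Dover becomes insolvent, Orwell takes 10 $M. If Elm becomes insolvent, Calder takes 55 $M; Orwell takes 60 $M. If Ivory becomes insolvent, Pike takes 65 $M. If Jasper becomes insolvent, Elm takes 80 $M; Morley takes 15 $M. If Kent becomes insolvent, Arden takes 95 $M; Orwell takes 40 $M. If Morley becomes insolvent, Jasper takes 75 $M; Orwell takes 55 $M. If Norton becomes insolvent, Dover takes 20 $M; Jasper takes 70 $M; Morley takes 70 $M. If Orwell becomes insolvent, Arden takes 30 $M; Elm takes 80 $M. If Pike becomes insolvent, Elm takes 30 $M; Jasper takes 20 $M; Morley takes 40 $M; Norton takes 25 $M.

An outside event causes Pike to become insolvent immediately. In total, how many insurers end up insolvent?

5

Round 1 — Pike becomes insolvent (initial).
  Elm: +30 → 30 < 100
  Jasper: +20 → 20 < 90
  Morley: +40 → 40 ≥ 30
  Norton: +25 → 25 < 100
Round 2 — Morley becomes insolvent.
  Jasper: +75 → 95 ≥ 90
  Orwell: +55 → 55 < 90
Round 3 — Jasper becomes insolvent.
  Elm: +80 → 110 ≥ 100
Round 4 — Elm becomes insolvent.
  Calder: +55 → 55 < 90
  Orwell: +60 → 115 ≥ 90
Round 5 — Orwell becomes insolvent.
  Arden: +30 → 30 < 90
No further insolvencies.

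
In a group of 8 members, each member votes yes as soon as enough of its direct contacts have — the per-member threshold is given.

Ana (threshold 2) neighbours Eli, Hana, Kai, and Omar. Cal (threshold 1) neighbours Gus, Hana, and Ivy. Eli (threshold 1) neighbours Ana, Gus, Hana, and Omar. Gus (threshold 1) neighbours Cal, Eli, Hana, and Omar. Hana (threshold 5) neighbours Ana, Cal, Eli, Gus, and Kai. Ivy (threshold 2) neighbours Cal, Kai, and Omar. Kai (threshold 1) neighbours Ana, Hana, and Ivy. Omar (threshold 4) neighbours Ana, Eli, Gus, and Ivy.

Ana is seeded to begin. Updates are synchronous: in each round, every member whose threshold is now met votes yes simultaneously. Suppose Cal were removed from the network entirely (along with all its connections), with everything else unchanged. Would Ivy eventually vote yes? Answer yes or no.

With Cal removed:
Round 1 — Ana votes yes (initial).
Round 2 — checking thresholds:
  Eli: 1 of 4 neighbours ≥ 1, votes yes.
  Hana: 1 of 4 neighbours < 5, holds.
  Kai: 1 of 3 neighbours ≥ 1, votes yes.
  Omar: 1 of 4 neighbours < 4, holds.
Round 3 — checking thresholds:
  Gus: 1 of 3 neighbours ≥ 1, votes yes.
  Hana: 3 of 4 neighbours < 5, holds.
  Ivy: 1 of 2 neighbours < 2, holds.
  Omar: 2 of 4 neighbours < 4, holds.
Round 4 — no new yes votes; cascade stops.

no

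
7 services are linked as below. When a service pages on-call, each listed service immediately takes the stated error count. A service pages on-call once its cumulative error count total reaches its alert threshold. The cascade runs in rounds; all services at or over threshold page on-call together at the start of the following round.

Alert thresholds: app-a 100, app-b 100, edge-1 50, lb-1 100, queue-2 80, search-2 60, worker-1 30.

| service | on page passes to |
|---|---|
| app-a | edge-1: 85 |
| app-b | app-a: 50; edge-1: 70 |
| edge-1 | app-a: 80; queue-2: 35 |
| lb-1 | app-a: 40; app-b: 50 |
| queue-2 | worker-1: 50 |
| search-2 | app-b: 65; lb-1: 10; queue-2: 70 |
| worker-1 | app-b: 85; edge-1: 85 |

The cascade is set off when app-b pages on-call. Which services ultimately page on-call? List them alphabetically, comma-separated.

app-a, app-b, edge-1

Round 1 — app-b pages on-call (initial).
  app-a: +50 → 50 < 100
  edge-1: +70 → 70 ≥ 50
Round 2 — edge-1 pages on-call.
  app-a: +80 → 130 ≥ 100
  queue-2: +35 → 35 < 80
Round 3 — app-a pages on-call.
No further pages.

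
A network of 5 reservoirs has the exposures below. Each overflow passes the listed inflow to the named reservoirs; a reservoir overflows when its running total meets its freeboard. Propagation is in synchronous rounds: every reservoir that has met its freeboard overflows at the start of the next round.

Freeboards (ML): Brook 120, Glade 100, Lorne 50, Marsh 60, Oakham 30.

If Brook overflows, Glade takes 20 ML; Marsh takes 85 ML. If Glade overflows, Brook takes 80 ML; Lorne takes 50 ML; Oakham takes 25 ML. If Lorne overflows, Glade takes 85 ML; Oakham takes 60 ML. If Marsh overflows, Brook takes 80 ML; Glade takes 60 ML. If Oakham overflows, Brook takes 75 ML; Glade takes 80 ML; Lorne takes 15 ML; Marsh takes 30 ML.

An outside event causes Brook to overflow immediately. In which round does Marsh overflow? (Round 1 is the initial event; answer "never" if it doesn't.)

Round 1 — Brook overflows (initial).
  Glade: +20 → 20 < 100
  Marsh: +85 → 85 ≥ 60
Round 2 — Marsh overflows.
  Glade: +60 → 80 < 100
No further overflows.

2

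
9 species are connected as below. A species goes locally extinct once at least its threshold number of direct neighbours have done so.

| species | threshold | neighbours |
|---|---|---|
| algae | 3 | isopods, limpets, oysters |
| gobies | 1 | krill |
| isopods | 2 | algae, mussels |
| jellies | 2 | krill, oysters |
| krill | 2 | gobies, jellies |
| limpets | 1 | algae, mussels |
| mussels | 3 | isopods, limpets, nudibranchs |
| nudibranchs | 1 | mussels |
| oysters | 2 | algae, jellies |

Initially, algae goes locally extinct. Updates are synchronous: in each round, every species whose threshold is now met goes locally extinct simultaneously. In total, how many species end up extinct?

2

Round 1 — algae goes locally extinct (initial).
Round 2 — checking thresholds:
  isopods: 1 of 2 neighbours < 2, holds.
  limpets: 1 of 2 neighbours ≥ 1, goes locally extinct.
  oysters: 1 of 2 neighbours < 2, holds.
Round 3 — no new extinctions; cascade stops.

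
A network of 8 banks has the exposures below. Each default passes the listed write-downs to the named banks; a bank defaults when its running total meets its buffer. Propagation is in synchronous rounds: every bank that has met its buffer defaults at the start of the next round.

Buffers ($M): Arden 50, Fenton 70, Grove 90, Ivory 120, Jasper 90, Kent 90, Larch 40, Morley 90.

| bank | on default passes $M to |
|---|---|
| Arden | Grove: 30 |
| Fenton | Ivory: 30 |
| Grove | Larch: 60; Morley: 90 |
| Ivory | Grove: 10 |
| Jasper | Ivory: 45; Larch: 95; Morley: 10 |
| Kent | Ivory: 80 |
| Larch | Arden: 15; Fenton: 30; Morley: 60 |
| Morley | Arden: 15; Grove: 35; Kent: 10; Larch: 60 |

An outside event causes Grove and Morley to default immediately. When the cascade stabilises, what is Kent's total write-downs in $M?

10

Round 1 — Grove, Morley default (initial).
  Arden: +15 → 15 < 50
  Kent: +10 → 10 < 90
  Larch: +60+60 → 120 ≥ 40
Round 2 — Larch defaults.
  Arden: +15 → 30 < 50
  Fenton: +30 → 30 < 70
No further defaults.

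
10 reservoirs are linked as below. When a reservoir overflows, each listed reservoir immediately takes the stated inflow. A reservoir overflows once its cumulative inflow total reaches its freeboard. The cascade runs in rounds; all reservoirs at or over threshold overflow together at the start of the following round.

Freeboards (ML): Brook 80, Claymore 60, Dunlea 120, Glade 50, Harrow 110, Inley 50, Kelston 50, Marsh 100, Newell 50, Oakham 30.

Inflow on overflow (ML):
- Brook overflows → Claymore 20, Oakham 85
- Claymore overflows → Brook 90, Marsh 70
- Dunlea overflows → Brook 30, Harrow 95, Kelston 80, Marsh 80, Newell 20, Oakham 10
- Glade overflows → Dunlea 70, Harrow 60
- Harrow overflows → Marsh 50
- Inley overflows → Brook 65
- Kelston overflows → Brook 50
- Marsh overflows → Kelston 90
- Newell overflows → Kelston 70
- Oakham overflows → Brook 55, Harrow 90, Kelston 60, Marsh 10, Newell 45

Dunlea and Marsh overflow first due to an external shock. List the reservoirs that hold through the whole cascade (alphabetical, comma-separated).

Round 1 — Dunlea, Marsh overflow (initial).
  Brook: +30 → 30 < 80
  Harrow: +95 → 95 < 110
  Kelston: +80+90 → 170 ≥ 50
  Newell: +20 → 20 < 50
  Oakham: +10 → 10 < 30
Round 2 — Kelston overflows.
  Brook: +50 → 80 ≥ 80
Round 3 — Brook overflows.
  Claymore: +20 → 20 < 60
  Oakham: +85 → 95 ≥ 30
Round 4 — Oakham overflows.
  Harrow: +90 → 185 ≥ 110
  Newell: +45 → 65 ≥ 50
Round 5 — Harrow, Newell overflow.
No further overflows.

Claymore, Glade, Inley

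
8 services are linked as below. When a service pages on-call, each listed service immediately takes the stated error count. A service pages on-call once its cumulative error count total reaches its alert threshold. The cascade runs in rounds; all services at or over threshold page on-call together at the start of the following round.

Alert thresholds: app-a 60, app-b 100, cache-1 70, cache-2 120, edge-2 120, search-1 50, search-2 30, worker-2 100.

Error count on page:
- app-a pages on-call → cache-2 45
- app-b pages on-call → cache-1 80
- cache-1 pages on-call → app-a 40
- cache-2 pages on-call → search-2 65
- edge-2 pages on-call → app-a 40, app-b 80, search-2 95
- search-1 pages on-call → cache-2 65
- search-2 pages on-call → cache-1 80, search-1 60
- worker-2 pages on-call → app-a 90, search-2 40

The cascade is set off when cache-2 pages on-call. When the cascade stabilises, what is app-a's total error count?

Round 1 — cache-2 pages on-call (initial).
  search-2: +65 → 65 ≥ 30
Round 2 — search-2 pages on-call.
  cache-1: +80 → 80 ≥ 70
  search-1: +60 → 60 ≥ 50
Round 3 — cache-1, search-1 page on-call.
  app-a: +40 → 40 < 60
No further pages.

40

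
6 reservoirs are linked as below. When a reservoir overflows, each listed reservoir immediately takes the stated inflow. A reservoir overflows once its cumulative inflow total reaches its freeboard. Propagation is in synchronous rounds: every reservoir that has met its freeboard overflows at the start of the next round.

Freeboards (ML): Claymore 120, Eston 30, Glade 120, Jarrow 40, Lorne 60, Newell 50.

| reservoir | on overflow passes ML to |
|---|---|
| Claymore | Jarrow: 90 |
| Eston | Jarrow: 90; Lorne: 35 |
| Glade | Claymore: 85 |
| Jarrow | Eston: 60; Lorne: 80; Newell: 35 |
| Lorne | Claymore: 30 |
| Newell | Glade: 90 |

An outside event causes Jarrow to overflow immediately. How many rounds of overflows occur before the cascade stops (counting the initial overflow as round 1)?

2

Round 1 — Jarrow overflows (initial).
  Eston: +60 → 60 ≥ 30
  Lorne: +80 → 80 ≥ 60
  Newell: +35 → 35 < 50
Round 2 — Eston, Lorne overflow.
  Claymore: +30 → 30 < 120
No further overflows.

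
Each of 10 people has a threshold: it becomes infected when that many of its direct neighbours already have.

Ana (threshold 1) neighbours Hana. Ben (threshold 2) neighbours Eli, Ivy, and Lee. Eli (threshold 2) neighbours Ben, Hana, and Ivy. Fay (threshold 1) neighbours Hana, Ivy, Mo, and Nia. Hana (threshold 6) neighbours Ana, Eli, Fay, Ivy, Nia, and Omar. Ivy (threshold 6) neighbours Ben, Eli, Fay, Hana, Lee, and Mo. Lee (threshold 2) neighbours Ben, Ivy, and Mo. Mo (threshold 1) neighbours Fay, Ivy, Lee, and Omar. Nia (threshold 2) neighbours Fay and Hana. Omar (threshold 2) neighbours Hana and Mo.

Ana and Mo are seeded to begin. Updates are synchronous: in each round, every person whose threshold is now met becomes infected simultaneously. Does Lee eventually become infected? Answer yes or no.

Round 1 — Ana, Mo become infected (initial).
Round 2 — checking thresholds:
  Fay: 1 of 4 neighbours ≥ 1, becomes infected.
  Hana: 1 of 6 neighbours < 6, below threshold.
  Ivy: 1 of 6 neighbours < 6, below threshold.
  Lee: 1 of 3 neighbours < 2, below threshold.
  Omar: 1 of 2 neighbours < 2, below threshold.
Round 3 — no new infections; cascade stops.

no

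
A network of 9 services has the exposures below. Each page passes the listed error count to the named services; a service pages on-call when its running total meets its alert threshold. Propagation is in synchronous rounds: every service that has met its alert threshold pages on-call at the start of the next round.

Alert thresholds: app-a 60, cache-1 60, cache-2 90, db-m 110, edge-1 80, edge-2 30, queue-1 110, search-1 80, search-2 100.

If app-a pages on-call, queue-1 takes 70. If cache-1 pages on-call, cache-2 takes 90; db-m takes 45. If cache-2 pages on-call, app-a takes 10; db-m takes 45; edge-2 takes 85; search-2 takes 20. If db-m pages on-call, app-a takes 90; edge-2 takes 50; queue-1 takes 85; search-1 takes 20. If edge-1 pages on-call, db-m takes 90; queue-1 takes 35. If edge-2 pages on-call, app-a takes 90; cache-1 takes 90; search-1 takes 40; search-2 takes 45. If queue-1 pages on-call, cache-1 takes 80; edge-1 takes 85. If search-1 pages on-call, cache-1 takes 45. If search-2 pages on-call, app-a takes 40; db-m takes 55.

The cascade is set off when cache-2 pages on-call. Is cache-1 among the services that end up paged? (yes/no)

Round 1 — cache-2 pages on-call (initial).
  app-a: +10 → 10 < 60
  db-m: +45 → 45 < 110
  edge-2: +85 → 85 ≥ 30
  search-2: +20 → 20 < 100
Round 2 — edge-2 pages on-call.
  app-a: +90 → 100 ≥ 60
  cache-1: +90 → 90 ≥ 60
  search-1: +40 → 40 < 80
  search-2: +45 → 65 < 100
Round 3 — app-a, cache-1 page on-call.
  db-m: +45 → 90 < 110
  queue-1: +70 → 70 < 110
No further pages.

yes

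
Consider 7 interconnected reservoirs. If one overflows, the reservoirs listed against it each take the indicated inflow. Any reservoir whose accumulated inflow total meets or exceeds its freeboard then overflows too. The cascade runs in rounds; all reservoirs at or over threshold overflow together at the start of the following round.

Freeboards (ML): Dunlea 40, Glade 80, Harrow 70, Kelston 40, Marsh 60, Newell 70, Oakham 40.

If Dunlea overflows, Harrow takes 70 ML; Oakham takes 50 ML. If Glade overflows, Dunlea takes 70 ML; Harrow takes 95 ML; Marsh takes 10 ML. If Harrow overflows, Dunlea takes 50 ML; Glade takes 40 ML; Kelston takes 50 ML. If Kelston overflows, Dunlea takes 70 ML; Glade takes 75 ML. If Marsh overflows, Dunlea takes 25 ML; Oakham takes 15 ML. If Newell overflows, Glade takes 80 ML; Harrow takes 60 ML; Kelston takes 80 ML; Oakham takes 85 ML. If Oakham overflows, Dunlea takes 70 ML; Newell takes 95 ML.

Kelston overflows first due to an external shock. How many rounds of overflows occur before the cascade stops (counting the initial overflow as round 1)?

4

Round 1 — Kelston overflows (initial).
  Dunlea: +70 → 70 ≥ 40
  Glade: +75 → 75 < 80
Round 2 — Dunlea overflows.
  Harrow: +70 → 70 ≥ 70
  Oakham: +50 → 50 ≥ 40
Round 3 — Harrow, Oakham overflow.
  Glade: +40 → 115 ≥ 80
  Newell: +95 → 95 ≥ 70
Round 4 — Glade, Newell overflow.
  Marsh: +10 → 10 < 60
No further overflows.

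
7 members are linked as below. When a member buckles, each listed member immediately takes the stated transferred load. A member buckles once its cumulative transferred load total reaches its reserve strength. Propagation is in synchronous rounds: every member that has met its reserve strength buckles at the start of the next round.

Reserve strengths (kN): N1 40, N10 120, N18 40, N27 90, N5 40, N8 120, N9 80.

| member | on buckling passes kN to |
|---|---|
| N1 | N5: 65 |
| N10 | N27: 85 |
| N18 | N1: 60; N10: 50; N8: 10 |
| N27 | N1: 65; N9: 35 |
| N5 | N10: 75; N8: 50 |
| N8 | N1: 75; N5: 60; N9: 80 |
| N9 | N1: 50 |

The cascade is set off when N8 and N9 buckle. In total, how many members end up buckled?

Round 1 — N8, N9 buckle (initial).
  N1: +75+50 → 125 ≥ 40
  N5: +60 → 60 ≥ 40
Round 2 — N1, N5 buckle.
  N10: +75 → 75 < 120
No further bucklings.

4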